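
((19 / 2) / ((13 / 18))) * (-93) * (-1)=15903 / 13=1223.31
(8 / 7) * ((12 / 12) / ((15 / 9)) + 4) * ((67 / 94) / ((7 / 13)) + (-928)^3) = -4201396860.70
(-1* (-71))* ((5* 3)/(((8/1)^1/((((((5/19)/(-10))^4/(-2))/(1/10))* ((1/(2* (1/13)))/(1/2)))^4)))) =19010915625/151226371836540966761136128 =0.00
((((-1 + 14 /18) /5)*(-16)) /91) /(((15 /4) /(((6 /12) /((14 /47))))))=1504 /429975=0.00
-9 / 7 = -1.29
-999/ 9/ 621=-37/ 207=-0.18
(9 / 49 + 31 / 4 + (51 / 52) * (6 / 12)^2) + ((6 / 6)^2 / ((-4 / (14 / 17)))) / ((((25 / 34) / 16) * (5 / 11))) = -2136669 / 1274000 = -1.68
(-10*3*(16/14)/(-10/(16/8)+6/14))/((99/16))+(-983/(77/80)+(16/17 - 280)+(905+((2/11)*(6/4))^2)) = -17022686/43197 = -394.07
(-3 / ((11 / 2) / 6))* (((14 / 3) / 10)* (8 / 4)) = -168 / 55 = -3.05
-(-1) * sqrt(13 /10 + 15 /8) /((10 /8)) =sqrt(1270) /25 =1.43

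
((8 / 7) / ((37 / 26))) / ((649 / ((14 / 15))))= 416 / 360195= 0.00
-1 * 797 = -797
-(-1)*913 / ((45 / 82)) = 74866 / 45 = 1663.69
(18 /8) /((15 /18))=27 /10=2.70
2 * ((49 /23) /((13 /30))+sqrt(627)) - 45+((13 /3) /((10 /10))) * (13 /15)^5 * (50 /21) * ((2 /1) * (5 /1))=1748510189 /114434775+2 * sqrt(627)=65.36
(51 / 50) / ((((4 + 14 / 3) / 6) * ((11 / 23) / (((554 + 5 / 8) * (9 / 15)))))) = 140524227 / 286000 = 491.34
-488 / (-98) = 244 / 49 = 4.98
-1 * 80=-80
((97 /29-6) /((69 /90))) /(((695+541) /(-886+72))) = 156695 /68701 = 2.28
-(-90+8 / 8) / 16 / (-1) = -89 / 16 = -5.56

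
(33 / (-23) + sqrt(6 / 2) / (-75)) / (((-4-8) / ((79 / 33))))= 79 * sqrt(3) / 29700 + 79 / 276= 0.29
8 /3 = 2.67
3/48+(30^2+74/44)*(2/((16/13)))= 64473/44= 1465.30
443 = 443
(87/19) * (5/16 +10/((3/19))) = 88595/304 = 291.43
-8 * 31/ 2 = -124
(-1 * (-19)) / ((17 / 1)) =19 / 17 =1.12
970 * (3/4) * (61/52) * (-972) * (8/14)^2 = -172539720/637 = -270862.98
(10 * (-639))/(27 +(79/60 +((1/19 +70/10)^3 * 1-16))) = -2629740600/149435041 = -17.60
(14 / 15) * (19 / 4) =133 / 30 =4.43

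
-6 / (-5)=6 / 5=1.20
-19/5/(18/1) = -19/90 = -0.21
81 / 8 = 10.12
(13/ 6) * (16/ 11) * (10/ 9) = 1040/ 297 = 3.50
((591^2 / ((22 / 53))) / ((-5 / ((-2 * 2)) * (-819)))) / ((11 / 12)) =-49365048 / 55055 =-896.65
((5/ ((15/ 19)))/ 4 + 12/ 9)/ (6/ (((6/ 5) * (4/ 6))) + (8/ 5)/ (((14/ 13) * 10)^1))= 6125/ 16062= 0.38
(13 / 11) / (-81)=-13 / 891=-0.01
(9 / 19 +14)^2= 75625 / 361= 209.49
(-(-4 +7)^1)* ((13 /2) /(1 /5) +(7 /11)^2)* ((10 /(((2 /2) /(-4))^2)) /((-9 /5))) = 3185200 /363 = 8774.66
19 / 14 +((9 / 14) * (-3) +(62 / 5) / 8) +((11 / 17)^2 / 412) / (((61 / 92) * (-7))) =248707159 / 254210180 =0.98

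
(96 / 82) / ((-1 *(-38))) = 24 / 779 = 0.03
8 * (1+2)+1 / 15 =361 / 15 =24.07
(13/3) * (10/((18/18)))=43.33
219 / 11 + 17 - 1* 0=406 / 11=36.91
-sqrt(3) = -1.73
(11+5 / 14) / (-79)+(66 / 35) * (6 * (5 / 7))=7.94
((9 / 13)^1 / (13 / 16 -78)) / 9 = -16 / 16055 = -0.00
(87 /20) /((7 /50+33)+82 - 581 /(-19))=8265 /276866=0.03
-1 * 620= -620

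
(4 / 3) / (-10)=-2 / 15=-0.13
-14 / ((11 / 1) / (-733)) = 10262 / 11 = 932.91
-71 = -71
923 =923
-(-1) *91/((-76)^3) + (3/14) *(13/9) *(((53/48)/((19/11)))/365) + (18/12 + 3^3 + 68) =96.50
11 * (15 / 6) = 55 / 2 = 27.50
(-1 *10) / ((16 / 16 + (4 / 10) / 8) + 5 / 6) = -600 / 113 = -5.31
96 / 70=48 / 35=1.37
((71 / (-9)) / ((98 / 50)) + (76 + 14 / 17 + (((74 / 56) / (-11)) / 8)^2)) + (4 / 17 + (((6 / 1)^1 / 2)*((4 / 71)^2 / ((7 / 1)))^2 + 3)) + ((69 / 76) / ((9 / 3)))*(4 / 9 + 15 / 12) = 76.55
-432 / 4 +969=861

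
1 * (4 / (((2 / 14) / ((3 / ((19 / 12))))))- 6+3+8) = 1103 / 19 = 58.05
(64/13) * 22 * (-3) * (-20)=84480/13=6498.46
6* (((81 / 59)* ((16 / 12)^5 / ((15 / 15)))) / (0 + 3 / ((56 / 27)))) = 114688 / 4779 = 24.00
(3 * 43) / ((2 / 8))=516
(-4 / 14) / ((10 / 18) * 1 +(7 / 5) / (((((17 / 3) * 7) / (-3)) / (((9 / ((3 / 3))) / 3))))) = -765 / 637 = -1.20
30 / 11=2.73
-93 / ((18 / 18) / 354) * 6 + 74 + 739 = -196719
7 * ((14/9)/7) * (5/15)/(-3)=-14/81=-0.17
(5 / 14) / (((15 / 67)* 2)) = 0.80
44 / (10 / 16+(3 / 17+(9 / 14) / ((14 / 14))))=3808 / 125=30.46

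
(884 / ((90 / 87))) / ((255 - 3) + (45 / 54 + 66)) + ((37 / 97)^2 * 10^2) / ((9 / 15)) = 7270869872 / 269991255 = 26.93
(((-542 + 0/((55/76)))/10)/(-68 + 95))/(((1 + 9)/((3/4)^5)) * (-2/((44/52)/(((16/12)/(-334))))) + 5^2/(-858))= -5.45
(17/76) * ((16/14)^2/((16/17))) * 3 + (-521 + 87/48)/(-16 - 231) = 45183/14896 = 3.03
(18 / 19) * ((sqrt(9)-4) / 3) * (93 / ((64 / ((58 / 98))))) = -8091 / 29792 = -0.27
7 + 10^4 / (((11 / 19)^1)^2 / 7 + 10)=25447737 / 25391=1002.23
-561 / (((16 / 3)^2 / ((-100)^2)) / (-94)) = 148314375 / 8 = 18539296.88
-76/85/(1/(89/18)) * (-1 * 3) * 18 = 20292/85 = 238.73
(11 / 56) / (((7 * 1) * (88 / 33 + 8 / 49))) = 33 / 3328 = 0.01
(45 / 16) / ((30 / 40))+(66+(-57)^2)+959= 17111 / 4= 4277.75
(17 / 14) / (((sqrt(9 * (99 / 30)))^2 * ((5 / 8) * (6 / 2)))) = 136 / 6237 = 0.02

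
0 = 0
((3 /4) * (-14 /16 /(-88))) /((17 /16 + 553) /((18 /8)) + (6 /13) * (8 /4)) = 273 /9048512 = 0.00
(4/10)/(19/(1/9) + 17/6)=0.00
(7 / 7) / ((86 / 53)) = 53 / 86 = 0.62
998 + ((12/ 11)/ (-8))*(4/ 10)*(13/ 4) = 219521/ 220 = 997.82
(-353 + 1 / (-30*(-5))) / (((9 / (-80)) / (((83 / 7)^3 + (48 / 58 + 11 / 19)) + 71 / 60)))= 2004929369723254 / 382710825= 5238757.93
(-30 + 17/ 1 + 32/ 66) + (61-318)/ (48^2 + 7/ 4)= -3843023/ 304359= -12.63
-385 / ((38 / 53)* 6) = -89.50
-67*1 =-67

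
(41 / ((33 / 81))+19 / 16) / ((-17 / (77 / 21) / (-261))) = 1559127 / 272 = 5732.08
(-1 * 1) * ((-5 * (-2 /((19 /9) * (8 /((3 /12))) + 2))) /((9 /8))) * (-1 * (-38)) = -1520 /313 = -4.86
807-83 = 724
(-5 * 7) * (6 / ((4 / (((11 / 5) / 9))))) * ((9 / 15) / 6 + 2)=-539 / 20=-26.95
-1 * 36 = -36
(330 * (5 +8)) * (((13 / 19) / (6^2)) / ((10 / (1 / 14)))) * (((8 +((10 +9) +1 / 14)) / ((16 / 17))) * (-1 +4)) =11977537 / 238336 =50.25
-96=-96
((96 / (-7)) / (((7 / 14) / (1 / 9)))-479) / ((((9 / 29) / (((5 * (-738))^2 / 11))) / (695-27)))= -98894619850800 / 77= -1284345712348.05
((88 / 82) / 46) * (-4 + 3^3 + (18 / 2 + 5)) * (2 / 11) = 148 / 943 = 0.16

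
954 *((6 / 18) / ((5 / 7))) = 2226 / 5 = 445.20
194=194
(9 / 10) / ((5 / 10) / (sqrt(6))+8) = 864 / 7675 - 9 * sqrt(6) / 7675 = 0.11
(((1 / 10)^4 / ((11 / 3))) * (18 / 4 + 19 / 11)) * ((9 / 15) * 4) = 1233 / 3025000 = 0.00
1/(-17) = -1/17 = -0.06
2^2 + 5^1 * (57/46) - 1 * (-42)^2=-80675/46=-1753.80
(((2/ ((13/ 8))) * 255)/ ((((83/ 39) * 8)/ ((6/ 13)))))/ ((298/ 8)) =36720/ 160771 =0.23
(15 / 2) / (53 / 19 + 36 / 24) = 285 / 163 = 1.75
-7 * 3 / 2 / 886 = -21 / 1772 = -0.01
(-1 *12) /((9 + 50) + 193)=-1 /21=-0.05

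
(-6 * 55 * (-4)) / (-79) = -1320 / 79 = -16.71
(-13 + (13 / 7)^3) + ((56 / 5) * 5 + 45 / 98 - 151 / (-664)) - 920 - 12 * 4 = -209055419 / 227752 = -917.91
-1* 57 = -57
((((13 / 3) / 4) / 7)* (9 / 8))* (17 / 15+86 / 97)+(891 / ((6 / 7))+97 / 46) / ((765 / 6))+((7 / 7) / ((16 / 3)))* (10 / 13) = 8.67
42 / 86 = 0.49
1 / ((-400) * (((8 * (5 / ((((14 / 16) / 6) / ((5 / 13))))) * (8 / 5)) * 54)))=-91 / 331776000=-0.00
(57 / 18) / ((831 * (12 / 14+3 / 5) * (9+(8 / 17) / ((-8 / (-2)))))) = 133 / 463698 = 0.00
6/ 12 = 1/ 2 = 0.50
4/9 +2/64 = 0.48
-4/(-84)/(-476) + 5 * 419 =20941619/9996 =2095.00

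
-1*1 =-1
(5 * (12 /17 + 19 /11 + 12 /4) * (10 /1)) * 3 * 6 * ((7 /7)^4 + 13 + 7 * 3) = 32004000 /187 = 171144.39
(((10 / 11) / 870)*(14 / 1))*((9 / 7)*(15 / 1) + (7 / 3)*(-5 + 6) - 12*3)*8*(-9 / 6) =2416 / 957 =2.52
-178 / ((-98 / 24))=2136 / 49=43.59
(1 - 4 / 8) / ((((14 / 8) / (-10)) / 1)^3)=-32000 / 343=-93.29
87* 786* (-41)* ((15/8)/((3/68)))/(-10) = 23831127/2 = 11915563.50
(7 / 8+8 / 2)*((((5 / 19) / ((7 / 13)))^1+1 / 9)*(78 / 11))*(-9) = -546039 / 2926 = -186.62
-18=-18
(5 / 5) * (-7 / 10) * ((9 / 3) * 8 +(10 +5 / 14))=-481 / 20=-24.05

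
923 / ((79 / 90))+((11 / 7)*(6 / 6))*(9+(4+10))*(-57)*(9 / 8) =-5601411 / 4424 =-1266.14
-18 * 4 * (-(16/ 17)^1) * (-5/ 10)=-576/ 17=-33.88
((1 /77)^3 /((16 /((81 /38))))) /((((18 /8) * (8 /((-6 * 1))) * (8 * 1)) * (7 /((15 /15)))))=-0.00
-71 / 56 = -1.27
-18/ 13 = -1.38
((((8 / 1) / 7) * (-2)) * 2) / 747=-32 / 5229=-0.01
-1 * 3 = -3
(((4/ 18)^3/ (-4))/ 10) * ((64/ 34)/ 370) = -16/ 11463525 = -0.00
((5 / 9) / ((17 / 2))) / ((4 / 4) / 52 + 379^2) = 520 / 1142807949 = 0.00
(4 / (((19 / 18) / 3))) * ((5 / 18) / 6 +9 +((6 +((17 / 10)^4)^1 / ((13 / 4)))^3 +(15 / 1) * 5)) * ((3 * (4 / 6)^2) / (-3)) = -661260379867048547 / 183440917968750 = -3604.76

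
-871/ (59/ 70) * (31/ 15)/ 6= -189007/ 531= -355.95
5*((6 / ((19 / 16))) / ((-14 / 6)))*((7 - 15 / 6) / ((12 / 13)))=-7020 / 133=-52.78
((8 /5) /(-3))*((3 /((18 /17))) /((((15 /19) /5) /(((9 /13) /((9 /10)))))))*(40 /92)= -25840 /8073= -3.20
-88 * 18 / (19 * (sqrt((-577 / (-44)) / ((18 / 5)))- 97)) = 0.88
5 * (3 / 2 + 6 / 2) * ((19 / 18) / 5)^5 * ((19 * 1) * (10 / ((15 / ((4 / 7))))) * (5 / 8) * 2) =47045881 / 551124000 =0.09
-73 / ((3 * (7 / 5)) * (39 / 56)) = -2920 / 117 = -24.96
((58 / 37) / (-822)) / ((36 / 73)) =-2117 / 547452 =-0.00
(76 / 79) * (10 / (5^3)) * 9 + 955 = 1887493 / 1975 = 955.69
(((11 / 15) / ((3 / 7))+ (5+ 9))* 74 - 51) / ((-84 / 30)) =-397.01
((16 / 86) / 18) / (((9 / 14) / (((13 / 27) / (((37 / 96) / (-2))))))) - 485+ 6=-555609473 / 1159839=-479.04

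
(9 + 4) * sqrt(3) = 13 * sqrt(3) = 22.52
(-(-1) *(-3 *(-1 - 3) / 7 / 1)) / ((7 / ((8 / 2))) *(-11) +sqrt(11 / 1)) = -48 / 523 - 192 *sqrt(11) / 40271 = -0.11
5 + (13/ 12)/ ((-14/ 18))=101/ 28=3.61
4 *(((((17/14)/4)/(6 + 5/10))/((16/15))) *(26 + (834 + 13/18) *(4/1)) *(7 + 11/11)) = 4714.54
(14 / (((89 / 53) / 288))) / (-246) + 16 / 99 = -3467600 / 361251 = -9.60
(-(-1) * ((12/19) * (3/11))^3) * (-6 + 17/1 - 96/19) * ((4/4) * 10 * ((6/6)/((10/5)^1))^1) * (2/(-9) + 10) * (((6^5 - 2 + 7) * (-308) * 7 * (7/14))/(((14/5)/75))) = -478594992960000/1433531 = -333857442.19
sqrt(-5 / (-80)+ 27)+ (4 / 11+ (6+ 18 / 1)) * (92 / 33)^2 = sqrt(433) / 4+ 2268352 / 11979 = 194.56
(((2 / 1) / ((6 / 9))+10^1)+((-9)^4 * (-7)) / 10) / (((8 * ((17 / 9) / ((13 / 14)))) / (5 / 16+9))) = -798379101 / 304640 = -2620.73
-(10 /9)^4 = -10000 /6561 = -1.52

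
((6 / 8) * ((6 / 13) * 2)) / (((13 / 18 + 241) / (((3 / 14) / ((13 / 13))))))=243 / 395941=0.00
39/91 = 3/7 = 0.43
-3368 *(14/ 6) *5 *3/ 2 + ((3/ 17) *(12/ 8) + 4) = -2003815/ 34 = -58935.74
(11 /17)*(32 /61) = 352 /1037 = 0.34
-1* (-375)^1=375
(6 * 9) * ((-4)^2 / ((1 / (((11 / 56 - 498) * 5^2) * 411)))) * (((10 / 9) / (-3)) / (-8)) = -1432180875 / 7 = -204597267.86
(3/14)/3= 1/14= 0.07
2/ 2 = 1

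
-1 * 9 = -9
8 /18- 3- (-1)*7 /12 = -71 /36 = -1.97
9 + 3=12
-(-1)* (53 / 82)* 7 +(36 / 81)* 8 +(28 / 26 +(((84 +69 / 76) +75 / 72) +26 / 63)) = 487530397 / 5104008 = 95.52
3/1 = 3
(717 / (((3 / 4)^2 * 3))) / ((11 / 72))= 30592 / 11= 2781.09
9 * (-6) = -54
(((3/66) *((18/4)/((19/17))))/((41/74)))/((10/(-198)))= -50949/7790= -6.54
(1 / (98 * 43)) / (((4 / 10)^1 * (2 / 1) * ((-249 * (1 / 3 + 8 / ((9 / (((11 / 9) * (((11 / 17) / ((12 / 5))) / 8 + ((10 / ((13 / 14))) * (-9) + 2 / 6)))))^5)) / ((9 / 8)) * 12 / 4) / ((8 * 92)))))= 107725987960236743591157710192640 / 1016063450305579057438615156721957268913639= 0.00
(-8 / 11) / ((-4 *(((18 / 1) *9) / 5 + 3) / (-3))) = -10 / 649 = -0.02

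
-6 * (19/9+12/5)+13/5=-367/15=-24.47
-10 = -10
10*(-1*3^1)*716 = -21480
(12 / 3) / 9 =4 / 9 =0.44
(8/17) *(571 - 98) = 3784/17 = 222.59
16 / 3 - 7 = -5 / 3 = -1.67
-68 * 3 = -204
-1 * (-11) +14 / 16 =95 / 8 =11.88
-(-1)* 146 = 146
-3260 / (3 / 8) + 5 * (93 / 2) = -50765 / 6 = -8460.83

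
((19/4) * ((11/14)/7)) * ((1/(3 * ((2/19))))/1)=3971/2352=1.69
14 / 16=7 / 8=0.88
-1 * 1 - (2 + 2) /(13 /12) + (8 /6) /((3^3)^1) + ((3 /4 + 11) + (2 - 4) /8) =6.86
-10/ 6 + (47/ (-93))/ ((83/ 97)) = -5808/ 2573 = -2.26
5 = 5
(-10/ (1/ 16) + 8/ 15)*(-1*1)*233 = 557336/ 15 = 37155.73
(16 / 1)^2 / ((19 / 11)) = 2816 / 19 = 148.21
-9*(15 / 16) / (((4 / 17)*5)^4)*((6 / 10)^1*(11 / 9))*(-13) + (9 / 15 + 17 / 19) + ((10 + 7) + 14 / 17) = 50693651221 / 826880000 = 61.31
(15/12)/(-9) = -5/36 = -0.14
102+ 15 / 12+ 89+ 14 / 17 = 13129 / 68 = 193.07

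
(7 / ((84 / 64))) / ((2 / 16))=128 / 3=42.67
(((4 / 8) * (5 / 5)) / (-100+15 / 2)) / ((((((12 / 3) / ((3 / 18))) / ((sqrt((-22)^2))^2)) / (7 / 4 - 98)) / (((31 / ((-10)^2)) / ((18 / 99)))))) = 17.89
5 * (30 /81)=50 /27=1.85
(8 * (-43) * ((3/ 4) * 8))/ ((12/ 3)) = -516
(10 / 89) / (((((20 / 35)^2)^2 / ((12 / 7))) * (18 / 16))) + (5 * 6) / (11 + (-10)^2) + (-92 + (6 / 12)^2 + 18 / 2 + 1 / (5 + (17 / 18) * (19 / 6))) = -1376859877 / 17051154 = -80.75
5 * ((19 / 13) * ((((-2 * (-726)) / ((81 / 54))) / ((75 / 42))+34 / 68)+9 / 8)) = 2066079 / 520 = 3973.23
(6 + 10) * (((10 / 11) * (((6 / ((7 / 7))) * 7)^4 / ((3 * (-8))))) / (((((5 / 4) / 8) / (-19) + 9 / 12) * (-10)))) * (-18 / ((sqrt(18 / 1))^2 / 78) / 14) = -7027098624 / 4961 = -1416468.18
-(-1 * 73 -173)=246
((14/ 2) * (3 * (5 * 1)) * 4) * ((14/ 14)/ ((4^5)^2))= 105/ 262144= 0.00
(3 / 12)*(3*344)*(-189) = -48762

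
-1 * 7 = -7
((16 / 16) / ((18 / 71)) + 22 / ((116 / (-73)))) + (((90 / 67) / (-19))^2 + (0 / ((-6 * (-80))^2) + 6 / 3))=-3339416698 / 422958069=-7.90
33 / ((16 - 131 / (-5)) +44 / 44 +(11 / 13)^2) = 27885 / 37109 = 0.75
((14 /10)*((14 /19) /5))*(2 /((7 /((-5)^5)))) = -3500 /19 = -184.21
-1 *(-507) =507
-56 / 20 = -14 / 5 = -2.80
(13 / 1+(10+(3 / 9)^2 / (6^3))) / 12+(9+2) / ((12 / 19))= 451009 / 23328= 19.33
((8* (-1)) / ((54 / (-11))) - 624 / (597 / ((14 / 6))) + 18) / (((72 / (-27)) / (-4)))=46183 / 1791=25.79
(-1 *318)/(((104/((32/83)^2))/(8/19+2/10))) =-0.28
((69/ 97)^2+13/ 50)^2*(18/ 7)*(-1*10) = -166968481743/ 11066160125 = -15.09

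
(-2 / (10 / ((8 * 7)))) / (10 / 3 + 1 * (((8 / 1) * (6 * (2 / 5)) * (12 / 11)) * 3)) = -924 / 5459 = -0.17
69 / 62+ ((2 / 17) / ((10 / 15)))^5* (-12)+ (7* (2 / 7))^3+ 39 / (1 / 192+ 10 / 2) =46126969235 / 2728965154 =16.90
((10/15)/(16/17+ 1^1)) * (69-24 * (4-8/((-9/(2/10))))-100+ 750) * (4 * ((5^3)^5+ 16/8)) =38519775393149432/1485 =25939242688989.52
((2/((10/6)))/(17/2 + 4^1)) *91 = 1092/125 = 8.74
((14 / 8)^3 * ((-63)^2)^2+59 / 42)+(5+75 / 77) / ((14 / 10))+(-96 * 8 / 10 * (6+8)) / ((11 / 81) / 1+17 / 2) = 61115792161131109 / 723898560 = 84425906.53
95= 95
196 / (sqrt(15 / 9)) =196 * sqrt(15) / 5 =151.82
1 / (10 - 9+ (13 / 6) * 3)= 2 / 15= 0.13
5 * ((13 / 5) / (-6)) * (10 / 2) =-65 / 6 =-10.83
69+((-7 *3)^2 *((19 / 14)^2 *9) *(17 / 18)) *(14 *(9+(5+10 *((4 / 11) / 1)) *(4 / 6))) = 62766135 / 44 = 1426503.07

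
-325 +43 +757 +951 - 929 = 497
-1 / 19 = -0.05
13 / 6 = 2.17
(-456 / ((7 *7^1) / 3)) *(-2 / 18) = 152 / 49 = 3.10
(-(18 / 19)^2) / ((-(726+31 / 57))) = 972 / 786847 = 0.00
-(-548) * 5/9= 2740/9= 304.44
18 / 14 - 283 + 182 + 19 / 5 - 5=-3532 / 35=-100.91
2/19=0.11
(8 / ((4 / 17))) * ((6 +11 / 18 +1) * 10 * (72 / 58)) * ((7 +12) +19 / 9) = 17700400 / 261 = 67817.62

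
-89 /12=-7.42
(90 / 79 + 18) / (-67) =-1512 / 5293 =-0.29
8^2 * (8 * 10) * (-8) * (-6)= 245760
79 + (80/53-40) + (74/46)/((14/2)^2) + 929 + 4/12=173794918/179193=969.88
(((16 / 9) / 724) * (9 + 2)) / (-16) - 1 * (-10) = 10.00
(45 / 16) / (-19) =-45 / 304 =-0.15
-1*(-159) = 159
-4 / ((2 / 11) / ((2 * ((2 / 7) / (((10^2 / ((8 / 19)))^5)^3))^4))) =-0.00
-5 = -5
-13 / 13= -1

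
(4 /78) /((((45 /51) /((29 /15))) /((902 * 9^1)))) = 912.18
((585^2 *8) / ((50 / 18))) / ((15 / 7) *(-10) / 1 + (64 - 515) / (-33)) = -20697768 / 163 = -126980.17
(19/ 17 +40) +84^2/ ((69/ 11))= 455901/ 391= 1165.99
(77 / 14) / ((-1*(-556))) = 11 / 1112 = 0.01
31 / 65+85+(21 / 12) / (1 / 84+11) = 1029771 / 12025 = 85.64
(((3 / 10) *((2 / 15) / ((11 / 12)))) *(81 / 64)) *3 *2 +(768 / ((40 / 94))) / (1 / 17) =67500249 / 2200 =30681.93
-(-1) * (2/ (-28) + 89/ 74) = 293/ 259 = 1.13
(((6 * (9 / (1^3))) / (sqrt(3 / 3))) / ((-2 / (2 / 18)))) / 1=-3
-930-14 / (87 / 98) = -82282 / 87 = -945.77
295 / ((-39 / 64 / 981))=-474904.62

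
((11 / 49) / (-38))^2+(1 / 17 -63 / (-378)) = 0.23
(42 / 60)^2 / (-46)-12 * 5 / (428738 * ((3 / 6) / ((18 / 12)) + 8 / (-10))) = -71458567 / 6902681800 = -0.01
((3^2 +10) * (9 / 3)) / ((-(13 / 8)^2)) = -3648 / 169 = -21.59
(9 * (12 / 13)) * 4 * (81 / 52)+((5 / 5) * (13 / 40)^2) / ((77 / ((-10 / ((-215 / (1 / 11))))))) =254888754961 / 4924119200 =51.76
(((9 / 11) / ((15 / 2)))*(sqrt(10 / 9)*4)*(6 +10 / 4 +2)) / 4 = 21*sqrt(10) / 55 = 1.21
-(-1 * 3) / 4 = 3 / 4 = 0.75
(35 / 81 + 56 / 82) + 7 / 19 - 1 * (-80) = 5141524 / 63099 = 81.48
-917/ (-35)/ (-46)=-131/ 230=-0.57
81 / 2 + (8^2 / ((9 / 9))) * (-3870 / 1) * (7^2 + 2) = -25263279 / 2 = -12631639.50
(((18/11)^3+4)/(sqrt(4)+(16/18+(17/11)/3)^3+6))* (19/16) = 38630439/41792044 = 0.92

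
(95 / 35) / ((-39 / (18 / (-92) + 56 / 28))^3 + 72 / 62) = -336782543 / 1252786607604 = -0.00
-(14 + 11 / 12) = -14.92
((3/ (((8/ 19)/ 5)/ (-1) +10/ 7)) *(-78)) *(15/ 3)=-129675/ 149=-870.30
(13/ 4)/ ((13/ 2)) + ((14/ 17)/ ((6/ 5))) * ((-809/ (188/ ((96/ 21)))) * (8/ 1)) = -515363/ 4794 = -107.50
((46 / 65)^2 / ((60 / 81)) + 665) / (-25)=-14062408 / 528125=-26.63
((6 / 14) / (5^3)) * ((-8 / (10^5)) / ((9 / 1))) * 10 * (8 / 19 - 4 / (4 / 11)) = 67 / 20781250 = 0.00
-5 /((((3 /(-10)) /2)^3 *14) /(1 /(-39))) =-20000 /7371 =-2.71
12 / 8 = 3 / 2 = 1.50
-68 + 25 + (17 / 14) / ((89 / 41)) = -52881 / 1246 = -42.44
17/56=0.30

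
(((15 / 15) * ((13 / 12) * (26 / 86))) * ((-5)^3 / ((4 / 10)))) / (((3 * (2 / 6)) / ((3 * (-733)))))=77423125 / 344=225067.22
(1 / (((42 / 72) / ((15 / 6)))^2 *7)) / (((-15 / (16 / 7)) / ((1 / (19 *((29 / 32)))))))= -30720 / 1322951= -0.02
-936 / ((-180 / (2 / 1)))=52 / 5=10.40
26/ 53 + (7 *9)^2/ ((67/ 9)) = 1894955/ 3551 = 533.64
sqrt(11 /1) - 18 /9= -2+sqrt(11)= 1.32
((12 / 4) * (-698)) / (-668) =1047 / 334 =3.13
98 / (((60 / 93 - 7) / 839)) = -2548882 / 197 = -12938.49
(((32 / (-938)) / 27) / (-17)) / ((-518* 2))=-4 / 55755189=-0.00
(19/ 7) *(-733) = -13927/ 7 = -1989.57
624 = 624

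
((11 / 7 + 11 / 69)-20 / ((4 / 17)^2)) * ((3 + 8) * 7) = -7640501 / 276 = -27682.97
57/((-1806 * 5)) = -19/3010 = -0.01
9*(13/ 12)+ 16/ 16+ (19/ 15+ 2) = 841/ 60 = 14.02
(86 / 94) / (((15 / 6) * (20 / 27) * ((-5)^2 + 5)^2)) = 129 / 235000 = 0.00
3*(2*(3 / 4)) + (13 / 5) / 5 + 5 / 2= 188 / 25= 7.52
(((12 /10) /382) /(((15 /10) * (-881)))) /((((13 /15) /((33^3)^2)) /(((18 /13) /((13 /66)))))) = -9205583683032 /369691387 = -24900.73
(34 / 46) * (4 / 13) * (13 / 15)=68 / 345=0.20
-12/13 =-0.92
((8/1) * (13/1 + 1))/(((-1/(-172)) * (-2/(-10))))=96320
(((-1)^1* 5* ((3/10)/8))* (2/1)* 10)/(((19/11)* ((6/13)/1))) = -715/152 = -4.70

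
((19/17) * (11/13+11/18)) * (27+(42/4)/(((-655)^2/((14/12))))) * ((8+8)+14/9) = 23716024262909/30719906100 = 772.01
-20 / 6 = -10 / 3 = -3.33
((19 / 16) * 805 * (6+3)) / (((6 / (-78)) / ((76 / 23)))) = -1478295 / 4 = -369573.75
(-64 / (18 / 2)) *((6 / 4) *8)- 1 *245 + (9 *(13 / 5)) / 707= -3502834 / 10605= -330.30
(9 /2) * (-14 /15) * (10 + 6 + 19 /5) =-2079 /25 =-83.16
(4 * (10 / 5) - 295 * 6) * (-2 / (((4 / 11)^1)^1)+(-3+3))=9691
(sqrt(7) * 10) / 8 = 5 * sqrt(7) / 4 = 3.31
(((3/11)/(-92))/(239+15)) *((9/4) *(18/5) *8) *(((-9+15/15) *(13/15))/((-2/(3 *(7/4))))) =-22113/1606550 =-0.01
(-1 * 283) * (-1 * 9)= 2547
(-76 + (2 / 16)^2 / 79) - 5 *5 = -510655 / 5056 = -101.00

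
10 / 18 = 5 / 9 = 0.56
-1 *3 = -3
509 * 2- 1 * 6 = 1012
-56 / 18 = -28 / 9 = -3.11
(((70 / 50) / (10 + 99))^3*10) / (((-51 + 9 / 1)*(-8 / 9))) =0.00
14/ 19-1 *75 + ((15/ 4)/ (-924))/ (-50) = -17383501/ 234080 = -74.26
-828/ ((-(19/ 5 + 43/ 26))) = 107640/ 709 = 151.82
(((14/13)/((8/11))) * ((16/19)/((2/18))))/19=2772/4693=0.59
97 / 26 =3.73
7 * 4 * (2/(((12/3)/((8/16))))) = 7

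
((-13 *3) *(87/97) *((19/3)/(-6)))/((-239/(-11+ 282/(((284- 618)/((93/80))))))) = 1146602899/619449760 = 1.85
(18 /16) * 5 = 45 /8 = 5.62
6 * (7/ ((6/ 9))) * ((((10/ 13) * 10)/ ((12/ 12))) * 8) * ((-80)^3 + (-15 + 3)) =-25805404800/ 13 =-1985031138.46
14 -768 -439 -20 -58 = -1271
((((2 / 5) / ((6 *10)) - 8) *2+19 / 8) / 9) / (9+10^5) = -8167 / 540048600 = -0.00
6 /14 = 3 /7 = 0.43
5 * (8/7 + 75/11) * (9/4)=27585/308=89.56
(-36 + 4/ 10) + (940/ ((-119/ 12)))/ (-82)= -840262/ 24395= -34.44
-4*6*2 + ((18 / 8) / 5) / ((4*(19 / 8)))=-9111 / 190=-47.95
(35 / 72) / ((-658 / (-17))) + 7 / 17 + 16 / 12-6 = -488107 / 115056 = -4.24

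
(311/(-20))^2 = 96721/400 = 241.80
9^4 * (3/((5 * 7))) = 19683/35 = 562.37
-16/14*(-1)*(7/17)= 8/17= 0.47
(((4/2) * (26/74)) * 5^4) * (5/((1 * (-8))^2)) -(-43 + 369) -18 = -366671/1184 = -309.69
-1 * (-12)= 12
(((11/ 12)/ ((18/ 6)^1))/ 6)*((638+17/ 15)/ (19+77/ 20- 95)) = -105457/ 233766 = -0.45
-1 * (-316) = 316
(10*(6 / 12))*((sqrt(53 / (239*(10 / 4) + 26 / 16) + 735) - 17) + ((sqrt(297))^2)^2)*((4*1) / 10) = 2*sqrt(16887076247) / 4793 + 176384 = 176438.23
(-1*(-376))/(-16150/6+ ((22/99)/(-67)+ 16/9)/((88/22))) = -453456/3245615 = -0.14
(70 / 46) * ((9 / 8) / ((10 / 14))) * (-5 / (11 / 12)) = -6615 / 506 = -13.07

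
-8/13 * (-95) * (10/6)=3800/39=97.44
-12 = -12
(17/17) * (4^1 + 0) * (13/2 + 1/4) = 27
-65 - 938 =-1003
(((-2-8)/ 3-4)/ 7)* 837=-6138/ 7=-876.86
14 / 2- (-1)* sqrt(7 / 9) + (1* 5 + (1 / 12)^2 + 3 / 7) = sqrt(7) / 3 + 12535 / 1008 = 13.32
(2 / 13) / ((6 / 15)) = 5 / 13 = 0.38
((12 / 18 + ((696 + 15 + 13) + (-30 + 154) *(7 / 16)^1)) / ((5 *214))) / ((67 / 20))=9347 / 43014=0.22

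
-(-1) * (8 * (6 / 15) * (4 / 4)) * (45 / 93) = 48 / 31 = 1.55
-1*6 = -6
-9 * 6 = -54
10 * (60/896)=75/112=0.67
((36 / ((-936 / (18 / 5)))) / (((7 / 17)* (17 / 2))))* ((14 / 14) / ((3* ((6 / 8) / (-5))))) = 8 / 91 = 0.09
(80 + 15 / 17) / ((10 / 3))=24.26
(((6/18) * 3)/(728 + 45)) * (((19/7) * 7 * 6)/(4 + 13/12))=1368/47153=0.03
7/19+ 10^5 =1900007/19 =100000.37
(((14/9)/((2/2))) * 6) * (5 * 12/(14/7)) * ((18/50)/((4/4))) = 504/5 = 100.80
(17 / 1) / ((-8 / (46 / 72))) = -391 / 288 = -1.36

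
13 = 13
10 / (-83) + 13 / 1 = 1069 / 83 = 12.88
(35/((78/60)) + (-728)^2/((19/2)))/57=13786234/14079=979.21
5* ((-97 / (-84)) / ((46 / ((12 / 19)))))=485 / 6118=0.08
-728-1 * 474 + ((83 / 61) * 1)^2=-4465753 / 3721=-1200.15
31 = 31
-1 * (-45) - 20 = 25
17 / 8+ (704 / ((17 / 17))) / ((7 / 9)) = 50807 / 56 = 907.27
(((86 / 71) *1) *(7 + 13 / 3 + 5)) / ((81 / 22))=92708 / 17253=5.37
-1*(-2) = 2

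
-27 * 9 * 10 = -2430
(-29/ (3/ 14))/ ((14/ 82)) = -2378/ 3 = -792.67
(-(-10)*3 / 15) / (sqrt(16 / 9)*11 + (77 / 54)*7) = 108 / 1331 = 0.08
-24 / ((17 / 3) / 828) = -59616 / 17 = -3506.82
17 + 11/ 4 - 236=-865/ 4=-216.25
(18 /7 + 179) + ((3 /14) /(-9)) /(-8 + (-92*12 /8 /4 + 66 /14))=2017084 /11109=181.57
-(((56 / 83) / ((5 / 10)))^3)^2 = -1973822685184 / 326940373369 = -6.04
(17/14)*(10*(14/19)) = 170/19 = 8.95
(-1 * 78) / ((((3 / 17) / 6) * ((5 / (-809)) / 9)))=19309212 / 5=3861842.40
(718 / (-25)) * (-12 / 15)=2872 / 125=22.98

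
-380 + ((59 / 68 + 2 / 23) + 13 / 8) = -1180571 / 3128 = -377.42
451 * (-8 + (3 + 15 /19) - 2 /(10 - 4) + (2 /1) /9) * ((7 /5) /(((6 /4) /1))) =-4666046 /2565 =-1819.12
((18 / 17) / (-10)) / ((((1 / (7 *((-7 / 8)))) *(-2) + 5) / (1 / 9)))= -49 / 22185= -0.00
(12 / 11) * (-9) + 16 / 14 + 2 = -6.68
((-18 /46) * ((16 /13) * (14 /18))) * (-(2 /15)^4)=1792 /15136875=0.00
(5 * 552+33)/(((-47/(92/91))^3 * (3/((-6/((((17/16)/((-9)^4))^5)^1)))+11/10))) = -297806956886190879644888743280640/11784491758483465816329024713079493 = -0.03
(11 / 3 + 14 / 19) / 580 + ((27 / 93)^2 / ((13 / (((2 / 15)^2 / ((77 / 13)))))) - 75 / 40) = -45682681841 / 24463408200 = -1.87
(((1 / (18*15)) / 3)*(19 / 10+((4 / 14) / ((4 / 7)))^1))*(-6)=-4 / 225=-0.02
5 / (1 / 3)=15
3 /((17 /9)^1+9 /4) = 108 /149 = 0.72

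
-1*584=-584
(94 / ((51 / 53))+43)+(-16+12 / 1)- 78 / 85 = 34621 / 255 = 135.77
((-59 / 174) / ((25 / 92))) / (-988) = 1357 / 1074450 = 0.00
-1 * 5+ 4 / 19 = -91 / 19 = -4.79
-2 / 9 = -0.22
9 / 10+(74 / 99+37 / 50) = 5909 / 2475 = 2.39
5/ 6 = 0.83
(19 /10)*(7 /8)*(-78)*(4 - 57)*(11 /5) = 3024021 /200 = 15120.10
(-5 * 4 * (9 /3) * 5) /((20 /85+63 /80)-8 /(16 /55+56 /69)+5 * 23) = -71128000 /25787831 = -2.76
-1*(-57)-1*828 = -771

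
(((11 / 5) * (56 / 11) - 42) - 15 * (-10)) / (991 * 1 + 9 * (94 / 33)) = 0.12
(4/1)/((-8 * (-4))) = 1/8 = 0.12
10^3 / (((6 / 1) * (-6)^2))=125 / 27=4.63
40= 40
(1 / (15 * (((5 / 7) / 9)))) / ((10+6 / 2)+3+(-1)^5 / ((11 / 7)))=231 / 4225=0.05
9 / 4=2.25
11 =11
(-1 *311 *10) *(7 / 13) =-21770 / 13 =-1674.62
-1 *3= -3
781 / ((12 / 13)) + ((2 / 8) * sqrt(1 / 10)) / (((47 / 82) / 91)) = 3731 * sqrt(10) / 940 + 10153 / 12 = 858.63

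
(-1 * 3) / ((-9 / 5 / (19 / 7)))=95 / 21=4.52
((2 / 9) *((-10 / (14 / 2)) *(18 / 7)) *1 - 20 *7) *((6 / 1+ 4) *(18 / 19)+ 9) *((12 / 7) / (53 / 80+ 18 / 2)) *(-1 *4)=9300096000 / 5037641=1846.12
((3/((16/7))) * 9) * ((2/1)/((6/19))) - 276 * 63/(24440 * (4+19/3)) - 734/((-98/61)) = 39472193653/74248720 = 531.62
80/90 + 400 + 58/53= 191746/477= 401.98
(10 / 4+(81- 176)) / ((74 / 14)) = -35 / 2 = -17.50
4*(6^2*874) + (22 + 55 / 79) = 9944417 / 79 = 125878.70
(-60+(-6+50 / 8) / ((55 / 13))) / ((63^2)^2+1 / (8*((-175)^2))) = -161540750 / 42454229895011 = -0.00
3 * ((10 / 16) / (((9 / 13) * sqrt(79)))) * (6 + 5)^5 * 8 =10468315 * sqrt(79) / 237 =392592.48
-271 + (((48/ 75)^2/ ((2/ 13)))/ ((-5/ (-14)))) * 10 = -122783/ 625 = -196.45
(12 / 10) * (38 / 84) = 19 / 35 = 0.54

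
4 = 4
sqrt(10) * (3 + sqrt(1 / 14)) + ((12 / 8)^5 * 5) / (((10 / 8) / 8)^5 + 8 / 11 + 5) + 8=sqrt(10) * (sqrt(14) + 42) / 14 + 30925926968 / 2113963591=24.96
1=1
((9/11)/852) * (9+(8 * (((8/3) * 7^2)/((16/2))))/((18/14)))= 2987/28116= 0.11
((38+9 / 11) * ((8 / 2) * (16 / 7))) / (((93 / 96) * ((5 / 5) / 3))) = 374784 / 341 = 1099.07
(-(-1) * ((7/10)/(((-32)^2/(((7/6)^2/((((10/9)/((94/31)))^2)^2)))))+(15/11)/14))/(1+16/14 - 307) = -271267550815539/554975538022400000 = -0.00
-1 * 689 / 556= -689 / 556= -1.24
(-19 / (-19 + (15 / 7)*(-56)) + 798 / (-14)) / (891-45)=-3952 / 58797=-0.07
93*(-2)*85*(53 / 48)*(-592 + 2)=41198225 / 4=10299556.25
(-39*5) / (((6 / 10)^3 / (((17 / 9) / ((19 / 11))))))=-1519375 / 1539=-987.25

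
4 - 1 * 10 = -6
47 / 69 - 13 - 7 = -1333 / 69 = -19.32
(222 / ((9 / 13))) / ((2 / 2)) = 962 / 3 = 320.67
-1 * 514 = -514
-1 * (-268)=268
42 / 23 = 1.83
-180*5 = -900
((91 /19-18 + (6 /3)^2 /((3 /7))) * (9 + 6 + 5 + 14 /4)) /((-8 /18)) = 31161 /152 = 205.01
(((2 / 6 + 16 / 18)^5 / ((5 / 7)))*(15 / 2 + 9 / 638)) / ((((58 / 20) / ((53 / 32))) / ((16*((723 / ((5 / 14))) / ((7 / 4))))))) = 8367552754792 / 27589005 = 303293.02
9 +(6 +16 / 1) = 31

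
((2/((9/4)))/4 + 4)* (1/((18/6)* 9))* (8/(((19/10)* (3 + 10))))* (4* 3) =640/1053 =0.61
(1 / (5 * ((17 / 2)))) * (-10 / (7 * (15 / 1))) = -4 / 1785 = -0.00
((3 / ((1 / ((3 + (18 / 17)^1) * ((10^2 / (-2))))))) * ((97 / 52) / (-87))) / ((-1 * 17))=-167325 / 217906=-0.77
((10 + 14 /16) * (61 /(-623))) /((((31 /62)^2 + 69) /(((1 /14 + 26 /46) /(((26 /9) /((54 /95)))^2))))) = -12848294763 /33901396927580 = -0.00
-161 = -161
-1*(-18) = 18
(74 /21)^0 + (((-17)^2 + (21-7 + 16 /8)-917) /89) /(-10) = 751 /445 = 1.69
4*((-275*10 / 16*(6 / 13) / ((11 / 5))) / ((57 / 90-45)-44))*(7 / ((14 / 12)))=337500 / 34463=9.79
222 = 222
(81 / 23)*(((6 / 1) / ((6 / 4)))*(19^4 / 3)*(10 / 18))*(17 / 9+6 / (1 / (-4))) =-518677580 / 69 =-7517066.38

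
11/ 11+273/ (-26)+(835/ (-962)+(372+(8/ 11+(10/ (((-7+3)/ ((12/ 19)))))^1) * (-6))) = 36868213/ 100529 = 366.74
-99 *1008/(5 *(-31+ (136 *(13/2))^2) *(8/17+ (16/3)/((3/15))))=-70686/75103625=-0.00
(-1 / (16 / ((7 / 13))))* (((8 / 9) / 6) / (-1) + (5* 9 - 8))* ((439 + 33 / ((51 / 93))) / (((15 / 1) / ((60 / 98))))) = -4221785 / 167076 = -25.27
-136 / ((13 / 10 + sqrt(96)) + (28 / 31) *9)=123233680 / 681671 - 52278400 *sqrt(6) / 681671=-7.07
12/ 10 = 1.20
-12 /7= -1.71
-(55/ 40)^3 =-1331/ 512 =-2.60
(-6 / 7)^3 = -216 / 343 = -0.63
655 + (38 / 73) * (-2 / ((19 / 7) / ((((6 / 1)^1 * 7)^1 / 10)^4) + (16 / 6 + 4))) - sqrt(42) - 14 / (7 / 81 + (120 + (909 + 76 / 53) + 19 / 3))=648.35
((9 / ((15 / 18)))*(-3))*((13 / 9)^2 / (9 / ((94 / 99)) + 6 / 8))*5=-63544 / 1923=-33.04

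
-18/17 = -1.06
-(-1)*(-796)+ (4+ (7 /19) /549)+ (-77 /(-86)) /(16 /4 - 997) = -235167714499 /296928846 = -792.00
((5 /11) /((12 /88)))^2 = 100 /9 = 11.11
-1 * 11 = -11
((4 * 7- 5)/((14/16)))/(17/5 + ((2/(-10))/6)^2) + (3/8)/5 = 6688281/857080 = 7.80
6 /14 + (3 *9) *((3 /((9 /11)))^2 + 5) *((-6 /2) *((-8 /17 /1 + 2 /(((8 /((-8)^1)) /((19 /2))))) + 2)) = 3106077 /119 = 26101.49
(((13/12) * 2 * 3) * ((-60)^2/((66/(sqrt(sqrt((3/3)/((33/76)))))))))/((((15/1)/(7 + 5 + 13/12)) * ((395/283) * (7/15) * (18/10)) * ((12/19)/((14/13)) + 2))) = 274361425 * 19^(1/4) * sqrt(2) * 33^(3/4)/88783992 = 125.63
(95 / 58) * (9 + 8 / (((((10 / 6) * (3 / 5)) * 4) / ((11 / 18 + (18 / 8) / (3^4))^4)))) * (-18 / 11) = -744620735 / 29766528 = -25.02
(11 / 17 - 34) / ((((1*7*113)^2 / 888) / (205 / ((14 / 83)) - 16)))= -603871524 / 10636577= -56.77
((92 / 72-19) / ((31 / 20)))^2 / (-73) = -10176100 / 5682393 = -1.79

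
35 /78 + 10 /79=3545 /6162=0.58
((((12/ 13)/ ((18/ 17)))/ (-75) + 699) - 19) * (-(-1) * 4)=2719.95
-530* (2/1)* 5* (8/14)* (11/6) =-116600/21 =-5552.38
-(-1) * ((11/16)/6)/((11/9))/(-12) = -1/128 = -0.01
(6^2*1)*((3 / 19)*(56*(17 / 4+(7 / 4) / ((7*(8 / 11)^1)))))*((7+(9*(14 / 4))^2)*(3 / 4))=333145953 / 304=1095874.85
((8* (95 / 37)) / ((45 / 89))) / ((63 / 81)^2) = 121752 / 1813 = 67.15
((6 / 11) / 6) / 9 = 1 / 99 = 0.01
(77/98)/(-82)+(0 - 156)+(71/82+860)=809175/1148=704.86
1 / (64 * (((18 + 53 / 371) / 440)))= 0.38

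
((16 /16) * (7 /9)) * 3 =7 /3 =2.33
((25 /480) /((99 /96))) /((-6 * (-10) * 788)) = 1 /936144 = 0.00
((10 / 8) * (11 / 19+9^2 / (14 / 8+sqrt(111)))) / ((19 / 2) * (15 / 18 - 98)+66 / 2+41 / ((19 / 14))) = -0.01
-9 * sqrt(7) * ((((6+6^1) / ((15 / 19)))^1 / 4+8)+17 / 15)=-582 * sqrt(7) / 5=-307.97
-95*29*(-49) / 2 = 134995 / 2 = 67497.50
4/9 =0.44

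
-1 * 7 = -7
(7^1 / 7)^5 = 1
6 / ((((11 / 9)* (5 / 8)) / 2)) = 864 / 55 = 15.71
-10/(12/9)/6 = -5/4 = -1.25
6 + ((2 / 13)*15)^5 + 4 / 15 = 71.71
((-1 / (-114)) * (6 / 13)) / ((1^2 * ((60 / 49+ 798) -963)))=-49 / 1982175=-0.00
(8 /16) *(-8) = -4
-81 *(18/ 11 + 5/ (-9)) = -963/ 11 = -87.55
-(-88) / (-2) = -44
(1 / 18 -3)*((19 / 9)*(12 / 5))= -2014 / 135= -14.92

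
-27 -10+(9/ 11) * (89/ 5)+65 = 2341/ 55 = 42.56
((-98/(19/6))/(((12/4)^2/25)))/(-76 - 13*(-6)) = -2450/57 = -42.98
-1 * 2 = -2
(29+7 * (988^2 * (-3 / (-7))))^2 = 8575883828521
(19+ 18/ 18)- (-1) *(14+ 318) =352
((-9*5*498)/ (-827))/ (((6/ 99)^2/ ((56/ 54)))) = 6327090/ 827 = 7650.65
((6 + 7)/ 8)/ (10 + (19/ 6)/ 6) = 117/ 758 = 0.15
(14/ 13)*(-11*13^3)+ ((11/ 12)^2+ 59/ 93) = -116173481/ 4464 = -26024.53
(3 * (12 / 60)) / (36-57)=-1 / 35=-0.03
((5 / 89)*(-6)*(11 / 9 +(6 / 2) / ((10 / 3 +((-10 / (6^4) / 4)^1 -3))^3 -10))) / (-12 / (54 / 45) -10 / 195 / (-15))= 1402450952696625 / 45153222310575836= 0.03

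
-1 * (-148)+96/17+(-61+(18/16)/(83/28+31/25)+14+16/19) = 22762751/211242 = 107.76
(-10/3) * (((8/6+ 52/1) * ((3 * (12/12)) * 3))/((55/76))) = -2210.91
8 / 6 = 4 / 3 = 1.33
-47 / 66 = -0.71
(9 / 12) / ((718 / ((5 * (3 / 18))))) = 5 / 5744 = 0.00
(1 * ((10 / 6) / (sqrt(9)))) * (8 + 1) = 5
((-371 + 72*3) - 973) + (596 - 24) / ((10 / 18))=-492 / 5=-98.40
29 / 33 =0.88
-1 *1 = -1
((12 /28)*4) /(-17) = -12 /119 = -0.10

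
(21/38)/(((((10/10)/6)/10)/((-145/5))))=-18270/19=-961.58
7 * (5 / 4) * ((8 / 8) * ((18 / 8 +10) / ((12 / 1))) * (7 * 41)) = 492205 / 192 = 2563.57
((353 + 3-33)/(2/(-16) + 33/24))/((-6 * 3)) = -646/45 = -14.36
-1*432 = -432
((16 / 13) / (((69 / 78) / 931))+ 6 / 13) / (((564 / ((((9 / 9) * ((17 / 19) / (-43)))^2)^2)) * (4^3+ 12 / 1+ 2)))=16179437557 / 2930239547654053284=0.00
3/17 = 0.18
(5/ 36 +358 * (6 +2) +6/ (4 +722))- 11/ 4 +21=6277861/ 2178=2882.40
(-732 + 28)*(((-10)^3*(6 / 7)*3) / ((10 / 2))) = 2534400 / 7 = 362057.14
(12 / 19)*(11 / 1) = 132 / 19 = 6.95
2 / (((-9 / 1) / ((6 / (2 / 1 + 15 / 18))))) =-8 / 17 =-0.47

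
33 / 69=11 / 23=0.48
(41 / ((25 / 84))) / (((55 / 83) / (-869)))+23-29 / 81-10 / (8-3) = -180637.82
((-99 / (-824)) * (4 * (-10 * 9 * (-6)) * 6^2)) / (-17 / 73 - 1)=-780516 / 103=-7577.83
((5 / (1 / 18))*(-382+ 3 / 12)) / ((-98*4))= 68715 / 784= 87.65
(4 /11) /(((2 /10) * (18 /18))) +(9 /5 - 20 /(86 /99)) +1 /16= -19.34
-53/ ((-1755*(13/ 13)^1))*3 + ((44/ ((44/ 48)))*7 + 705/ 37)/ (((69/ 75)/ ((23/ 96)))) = 64105627/ 692640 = 92.55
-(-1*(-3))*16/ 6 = -8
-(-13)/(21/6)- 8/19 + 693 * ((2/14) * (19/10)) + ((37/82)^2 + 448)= 639.60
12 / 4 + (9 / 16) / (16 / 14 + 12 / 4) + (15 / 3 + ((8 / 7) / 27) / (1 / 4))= 728323 / 87696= 8.31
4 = 4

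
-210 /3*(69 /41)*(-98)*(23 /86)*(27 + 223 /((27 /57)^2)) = 150038524300 /47601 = 3152003.62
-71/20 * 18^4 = -1863324/5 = -372664.80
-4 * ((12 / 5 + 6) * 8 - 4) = -1264 / 5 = -252.80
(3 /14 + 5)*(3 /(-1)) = -219 /14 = -15.64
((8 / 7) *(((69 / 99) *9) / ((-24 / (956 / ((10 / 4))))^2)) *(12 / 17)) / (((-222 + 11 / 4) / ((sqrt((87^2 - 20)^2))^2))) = -333912909.47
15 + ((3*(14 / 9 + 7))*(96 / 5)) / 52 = 1591 / 65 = 24.48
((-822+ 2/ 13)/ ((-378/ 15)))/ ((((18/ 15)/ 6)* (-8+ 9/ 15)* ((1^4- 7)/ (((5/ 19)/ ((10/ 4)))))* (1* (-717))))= -667750/ 1238453307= -0.00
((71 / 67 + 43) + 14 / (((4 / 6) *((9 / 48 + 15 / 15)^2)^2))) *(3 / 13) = 1430750232 / 113509591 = 12.60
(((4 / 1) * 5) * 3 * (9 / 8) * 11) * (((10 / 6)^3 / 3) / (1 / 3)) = 6875 / 2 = 3437.50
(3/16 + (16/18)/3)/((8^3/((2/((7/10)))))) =1045/387072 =0.00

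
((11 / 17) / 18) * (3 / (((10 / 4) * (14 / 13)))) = 0.04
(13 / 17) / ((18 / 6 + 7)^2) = 13 / 1700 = 0.01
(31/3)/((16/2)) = 31/24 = 1.29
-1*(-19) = 19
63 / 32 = 1.97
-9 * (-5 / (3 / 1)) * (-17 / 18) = -85 / 6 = -14.17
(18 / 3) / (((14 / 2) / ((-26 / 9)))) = -52 / 21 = -2.48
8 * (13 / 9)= 104 / 9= 11.56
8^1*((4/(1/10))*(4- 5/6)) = 3040/3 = 1013.33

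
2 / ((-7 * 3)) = -2 / 21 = -0.10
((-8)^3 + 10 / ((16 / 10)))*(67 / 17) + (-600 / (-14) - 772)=-76227 / 28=-2722.39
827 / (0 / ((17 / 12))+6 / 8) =3308 / 3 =1102.67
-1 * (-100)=100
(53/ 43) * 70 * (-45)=-3882.56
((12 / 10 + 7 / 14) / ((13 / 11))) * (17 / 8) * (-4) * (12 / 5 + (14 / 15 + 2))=-12716 / 195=-65.21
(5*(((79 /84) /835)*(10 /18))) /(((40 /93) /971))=2377979 /336672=7.06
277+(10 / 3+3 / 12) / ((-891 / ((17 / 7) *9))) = 2302801 / 8316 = 276.91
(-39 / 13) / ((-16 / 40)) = 15 / 2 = 7.50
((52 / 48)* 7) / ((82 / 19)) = 1729 / 984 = 1.76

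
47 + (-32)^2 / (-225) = 9551 / 225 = 42.45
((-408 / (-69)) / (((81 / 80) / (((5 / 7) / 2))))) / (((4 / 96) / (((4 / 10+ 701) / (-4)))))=-1816960 / 207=-8777.58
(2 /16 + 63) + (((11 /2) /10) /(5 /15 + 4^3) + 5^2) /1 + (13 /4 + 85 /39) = 93.56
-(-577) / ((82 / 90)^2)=1168425 / 1681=695.08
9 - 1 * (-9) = 18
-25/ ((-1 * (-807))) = -25/ 807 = -0.03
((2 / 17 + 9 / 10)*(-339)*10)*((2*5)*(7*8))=-32842320 / 17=-1931901.18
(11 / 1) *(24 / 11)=24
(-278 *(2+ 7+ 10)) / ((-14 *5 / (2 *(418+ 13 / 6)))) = 6657961 / 105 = 63409.15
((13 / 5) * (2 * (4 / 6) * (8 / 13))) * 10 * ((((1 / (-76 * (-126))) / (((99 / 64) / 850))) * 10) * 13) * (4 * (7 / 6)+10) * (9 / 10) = 22630400 / 10773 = 2100.66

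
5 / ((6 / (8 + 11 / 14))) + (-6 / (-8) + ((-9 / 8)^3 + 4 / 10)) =126293 / 17920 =7.05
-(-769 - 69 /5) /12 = 1957 /30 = 65.23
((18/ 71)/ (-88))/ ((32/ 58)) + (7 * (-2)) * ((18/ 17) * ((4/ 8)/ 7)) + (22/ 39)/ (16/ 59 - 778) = -809563203245/ 760317070656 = -1.06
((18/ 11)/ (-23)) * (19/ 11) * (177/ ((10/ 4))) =-121068/ 13915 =-8.70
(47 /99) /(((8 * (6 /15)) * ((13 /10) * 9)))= 1175 /92664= 0.01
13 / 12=1.08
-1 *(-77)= 77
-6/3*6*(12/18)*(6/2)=-24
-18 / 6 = -3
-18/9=-2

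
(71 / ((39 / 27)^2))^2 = 33074001 / 28561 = 1158.01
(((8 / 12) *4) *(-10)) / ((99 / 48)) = -1280 / 99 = -12.93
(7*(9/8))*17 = 1071/8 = 133.88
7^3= 343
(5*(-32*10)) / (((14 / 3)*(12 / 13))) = -2600 / 7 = -371.43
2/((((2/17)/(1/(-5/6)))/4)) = -408/5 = -81.60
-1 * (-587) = 587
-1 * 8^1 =-8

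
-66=-66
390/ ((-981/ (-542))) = 70460/ 327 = 215.47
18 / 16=1.12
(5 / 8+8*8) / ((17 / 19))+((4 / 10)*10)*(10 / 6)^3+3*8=421349 / 3672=114.75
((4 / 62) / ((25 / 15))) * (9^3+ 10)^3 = 2421500514 / 155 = 15622583.96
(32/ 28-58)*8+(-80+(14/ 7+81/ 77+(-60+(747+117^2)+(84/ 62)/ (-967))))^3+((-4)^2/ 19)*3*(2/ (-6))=683143411708274587162183474759259/ 233663178582948366791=2923624577270.59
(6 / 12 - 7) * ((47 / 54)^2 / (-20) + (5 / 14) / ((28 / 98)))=-918983 / 116640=-7.88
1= 1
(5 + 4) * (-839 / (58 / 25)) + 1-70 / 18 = -1700483 / 522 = -3257.63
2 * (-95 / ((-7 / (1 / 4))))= 95 / 14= 6.79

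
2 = 2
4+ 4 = 8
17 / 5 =3.40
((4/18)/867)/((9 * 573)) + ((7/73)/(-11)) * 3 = -845039885/32312777013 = -0.03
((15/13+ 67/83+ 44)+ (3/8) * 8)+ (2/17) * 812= 2650389/18343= 144.49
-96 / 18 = -16 / 3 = -5.33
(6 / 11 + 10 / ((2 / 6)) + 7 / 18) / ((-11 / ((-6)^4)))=-441000 / 121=-3644.63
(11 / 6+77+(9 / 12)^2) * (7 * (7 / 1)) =186739 / 48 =3890.40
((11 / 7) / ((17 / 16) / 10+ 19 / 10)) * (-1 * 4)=-7040 / 2247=-3.13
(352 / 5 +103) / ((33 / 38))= 10982 / 55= 199.67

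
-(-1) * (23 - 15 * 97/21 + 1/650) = -210593/4550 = -46.28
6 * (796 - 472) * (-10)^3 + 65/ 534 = -1038095935/ 534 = -1943999.88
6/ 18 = 1/ 3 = 0.33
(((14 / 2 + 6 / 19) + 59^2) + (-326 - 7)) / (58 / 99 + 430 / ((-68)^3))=933100385184 / 172847617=5398.40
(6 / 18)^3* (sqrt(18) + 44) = sqrt(2) / 9 + 44 / 27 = 1.79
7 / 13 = 0.54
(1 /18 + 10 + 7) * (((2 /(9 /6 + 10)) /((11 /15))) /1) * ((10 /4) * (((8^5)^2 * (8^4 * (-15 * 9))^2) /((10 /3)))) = 251979776851099779072000 /253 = 995967497435176992379.45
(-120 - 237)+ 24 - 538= -871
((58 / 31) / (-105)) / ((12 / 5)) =-29 / 3906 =-0.01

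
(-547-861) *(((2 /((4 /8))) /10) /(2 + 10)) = -704 /15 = -46.93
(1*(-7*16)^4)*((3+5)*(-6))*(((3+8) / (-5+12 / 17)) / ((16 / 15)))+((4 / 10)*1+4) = 6620582708806 / 365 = 18138582763.85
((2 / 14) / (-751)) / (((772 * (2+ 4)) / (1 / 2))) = -1 / 48700848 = -0.00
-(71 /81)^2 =-5041 /6561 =-0.77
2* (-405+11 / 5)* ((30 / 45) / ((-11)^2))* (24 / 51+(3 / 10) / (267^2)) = -7657457596 / 3666036825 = -2.09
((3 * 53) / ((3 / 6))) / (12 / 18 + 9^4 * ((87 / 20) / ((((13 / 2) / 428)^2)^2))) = 68117985 / 114925292249241557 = 0.00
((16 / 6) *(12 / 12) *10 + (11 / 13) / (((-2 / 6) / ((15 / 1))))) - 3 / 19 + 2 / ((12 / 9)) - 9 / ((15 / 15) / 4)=-68273 / 1482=-46.07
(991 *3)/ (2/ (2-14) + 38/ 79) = 1409202/ 149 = 9457.73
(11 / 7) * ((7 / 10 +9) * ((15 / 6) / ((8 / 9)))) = 9603 / 224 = 42.87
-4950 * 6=-29700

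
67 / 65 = 1.03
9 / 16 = 0.56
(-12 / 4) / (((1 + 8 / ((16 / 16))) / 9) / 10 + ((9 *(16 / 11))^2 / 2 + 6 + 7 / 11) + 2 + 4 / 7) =-8470 / 268199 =-0.03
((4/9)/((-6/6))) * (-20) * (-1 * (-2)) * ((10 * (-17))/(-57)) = 27200/513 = 53.02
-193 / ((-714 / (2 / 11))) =193 / 3927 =0.05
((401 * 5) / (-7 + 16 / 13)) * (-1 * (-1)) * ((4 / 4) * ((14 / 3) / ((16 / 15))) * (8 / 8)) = -36491 / 24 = -1520.46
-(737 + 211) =-948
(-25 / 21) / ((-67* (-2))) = -25 / 2814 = -0.01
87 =87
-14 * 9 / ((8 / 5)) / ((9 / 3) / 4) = -105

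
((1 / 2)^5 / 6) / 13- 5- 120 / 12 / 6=-16639 / 2496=-6.67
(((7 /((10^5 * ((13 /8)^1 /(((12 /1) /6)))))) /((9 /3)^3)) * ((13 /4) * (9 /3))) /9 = 7 /2025000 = 0.00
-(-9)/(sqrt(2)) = 9 * sqrt(2)/2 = 6.36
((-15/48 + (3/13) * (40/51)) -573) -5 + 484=-332849/3536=-94.13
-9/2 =-4.50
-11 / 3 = -3.67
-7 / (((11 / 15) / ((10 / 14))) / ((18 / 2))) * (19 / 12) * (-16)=1554.55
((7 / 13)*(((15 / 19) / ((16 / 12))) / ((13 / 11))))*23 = 79695 / 12844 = 6.20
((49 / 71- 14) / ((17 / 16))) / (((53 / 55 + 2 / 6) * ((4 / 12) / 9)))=-33679800 / 129149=-260.78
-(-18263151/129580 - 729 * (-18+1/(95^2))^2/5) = 47379.56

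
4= 4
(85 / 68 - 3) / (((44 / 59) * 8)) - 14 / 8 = -2877 / 1408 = -2.04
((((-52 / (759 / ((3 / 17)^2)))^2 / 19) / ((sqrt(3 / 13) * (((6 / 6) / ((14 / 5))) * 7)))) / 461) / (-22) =-8112 * sqrt(39) / 2575454867697305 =-0.00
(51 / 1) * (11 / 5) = 561 / 5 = 112.20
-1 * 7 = -7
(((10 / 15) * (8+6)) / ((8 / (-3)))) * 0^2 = 0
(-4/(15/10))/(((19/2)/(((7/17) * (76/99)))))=-448/5049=-0.09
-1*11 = -11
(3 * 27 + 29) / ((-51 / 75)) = -2750 / 17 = -161.76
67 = 67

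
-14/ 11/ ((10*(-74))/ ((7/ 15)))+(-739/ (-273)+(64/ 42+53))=45421837/ 793650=57.23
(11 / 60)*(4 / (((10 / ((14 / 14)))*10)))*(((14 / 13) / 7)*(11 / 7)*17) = 2057 / 68250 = 0.03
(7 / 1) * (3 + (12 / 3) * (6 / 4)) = 63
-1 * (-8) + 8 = 16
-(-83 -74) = 157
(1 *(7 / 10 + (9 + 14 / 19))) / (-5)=-1983 / 950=-2.09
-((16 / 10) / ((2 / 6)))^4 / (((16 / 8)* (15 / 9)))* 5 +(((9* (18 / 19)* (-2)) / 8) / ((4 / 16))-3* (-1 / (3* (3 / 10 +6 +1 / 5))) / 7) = -869651056 / 1080625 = -804.77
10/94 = 5/47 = 0.11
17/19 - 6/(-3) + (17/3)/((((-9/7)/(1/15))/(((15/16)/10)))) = 235339/82080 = 2.87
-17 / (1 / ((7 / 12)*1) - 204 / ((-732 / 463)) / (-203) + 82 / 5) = -1052555 / 1082191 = -0.97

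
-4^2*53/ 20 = -212/ 5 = -42.40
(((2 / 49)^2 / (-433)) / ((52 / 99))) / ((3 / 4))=-132 / 13515229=-0.00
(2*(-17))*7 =-238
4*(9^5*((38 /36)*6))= 1495908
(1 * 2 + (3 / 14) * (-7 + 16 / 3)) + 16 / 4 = 79 / 14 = 5.64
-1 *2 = -2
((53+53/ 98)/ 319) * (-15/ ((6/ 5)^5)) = -828125/ 818496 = -1.01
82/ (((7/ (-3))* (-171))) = 82/ 399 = 0.21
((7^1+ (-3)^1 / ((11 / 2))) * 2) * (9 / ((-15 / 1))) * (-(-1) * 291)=-123966 / 55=-2253.93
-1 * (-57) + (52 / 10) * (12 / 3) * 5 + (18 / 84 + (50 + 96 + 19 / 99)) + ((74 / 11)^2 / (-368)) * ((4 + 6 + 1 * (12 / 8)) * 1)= 18660613 / 60984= 305.99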